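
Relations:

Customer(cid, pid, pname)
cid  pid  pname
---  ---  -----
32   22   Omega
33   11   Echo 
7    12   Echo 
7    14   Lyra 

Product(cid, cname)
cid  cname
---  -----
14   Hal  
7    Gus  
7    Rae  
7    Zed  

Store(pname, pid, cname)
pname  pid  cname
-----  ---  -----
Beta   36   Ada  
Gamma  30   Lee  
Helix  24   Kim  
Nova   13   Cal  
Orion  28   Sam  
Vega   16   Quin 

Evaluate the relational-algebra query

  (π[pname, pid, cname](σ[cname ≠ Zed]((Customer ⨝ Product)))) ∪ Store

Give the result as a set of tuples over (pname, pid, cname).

{(Beta, 36, Ada), (Echo, 12, Gus), (Echo, 12, Rae), (Gamma, 30, Lee), (Helix, 24, Kim), (Lyra, 14, Gus), (Lyra, 14, Rae), (Nova, 13, Cal), (Orion, 28, Sam), (Vega, 16, Quin)}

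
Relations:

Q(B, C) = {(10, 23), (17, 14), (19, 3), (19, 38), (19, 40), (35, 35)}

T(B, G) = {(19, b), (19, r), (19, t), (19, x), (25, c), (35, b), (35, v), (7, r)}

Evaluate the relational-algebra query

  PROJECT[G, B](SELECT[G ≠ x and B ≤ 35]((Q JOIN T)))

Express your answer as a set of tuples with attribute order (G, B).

{(b, 19), (b, 35), (r, 19), (t, 19), (v, 35)}

Joining Q and T on B yields {(19, 3, b), (19, 3, r), (19, 3, t), (19, 3, x), (19, 38, b), (19, 38, r), (19, 38, t), (19, 38, x), (19, 40, b), (19, 40, r), (19, 40, t), (19, 40, x), (35, 35, b), (35, 35, v)}.
Apply σ_{G ≠ x and B ≤ 35}; surviving tuples: {(19, 3, b), (19, 3, r), (19, 3, t), (19, 38, b), (19, 38, r), (19, 38, t), (19, 40, b), (19, 40, r), (19, 40, t), (35, 35, b), (35, 35, v)}
Projecting to G, B (6 duplicate(s) eliminated): {(b, 19), (b, 35), (r, 19), (t, 19), (v, 35)}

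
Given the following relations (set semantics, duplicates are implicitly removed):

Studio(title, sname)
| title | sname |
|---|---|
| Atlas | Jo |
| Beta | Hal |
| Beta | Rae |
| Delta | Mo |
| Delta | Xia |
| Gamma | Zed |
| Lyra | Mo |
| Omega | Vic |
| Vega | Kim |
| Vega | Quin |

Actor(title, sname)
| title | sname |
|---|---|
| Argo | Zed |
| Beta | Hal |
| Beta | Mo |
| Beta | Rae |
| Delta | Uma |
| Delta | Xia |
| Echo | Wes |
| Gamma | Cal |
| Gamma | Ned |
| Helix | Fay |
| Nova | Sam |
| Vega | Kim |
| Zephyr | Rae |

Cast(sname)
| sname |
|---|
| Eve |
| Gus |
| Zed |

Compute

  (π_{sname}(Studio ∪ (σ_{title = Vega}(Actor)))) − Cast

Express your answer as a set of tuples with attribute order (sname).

{Hal, Jo, Kim, Mo, Quin, Rae, Vic, Xia}

σ[title = Vega]: keep tuples satisfying title = Vega → {(Vega, Kim)}
Union: {(Atlas, Jo), (Beta, Hal), (Beta, Rae), (Delta, Mo), (Delta, Xia), (Gamma, Zed), (Lyra, Mo), (Omega, Vic), (Vega, Kim), (Vega, Quin)} with {(Vega, Kim)} → {(Atlas, Jo), (Beta, Hal), (Beta, Rae), (Delta, Mo), (Delta, Xia), (Gamma, Zed), (Lyra, Mo), (Omega, Vic), (Vega, Kim), (Vega, Quin)}
π[sname]: project onto (sname) (1 duplicate(s) eliminated) → {Hal, Jo, Kim, Mo, Quin, Rae, Vic, Xia, Zed}
Difference: {Hal, Jo, Kim, Mo, Quin, Rae, Vic, Xia, Zed} with {Eve, Gus, Zed} → {Hal, Jo, Kim, Mo, Quin, Rae, Vic, Xia}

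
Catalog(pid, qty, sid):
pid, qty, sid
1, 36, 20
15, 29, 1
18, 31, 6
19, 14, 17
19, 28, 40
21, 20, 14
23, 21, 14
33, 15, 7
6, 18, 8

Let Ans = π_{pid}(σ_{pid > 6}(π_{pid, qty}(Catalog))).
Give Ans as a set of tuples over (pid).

{15, 18, 19, 21, 23, 33}

π_{pid, qty} gives {(1, 36), (15, 29), (18, 31), (19, 14), (19, 28), (21, 20), (23, 21), (33, 15), (6, 18)}.
Apply σ_{pid > 6}; surviving tuples: {(15, 29), (18, 31), (19, 14), (19, 28), (21, 20), (23, 21), (33, 15)}
π_{pid} gives {15, 18, 19, 21, 23, 33} (1 duplicate(s) eliminated).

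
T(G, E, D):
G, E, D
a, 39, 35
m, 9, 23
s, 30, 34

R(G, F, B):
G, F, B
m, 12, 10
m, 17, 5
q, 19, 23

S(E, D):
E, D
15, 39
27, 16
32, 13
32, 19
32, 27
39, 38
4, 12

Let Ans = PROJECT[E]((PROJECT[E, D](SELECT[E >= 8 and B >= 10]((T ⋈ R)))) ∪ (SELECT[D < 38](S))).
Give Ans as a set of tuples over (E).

{27, 32, 4, 9}

T ⋈ R (natural join on G): {(m, 9, 23, 12, 10), (m, 9, 23, 17, 5)}
Apply σ_{E >= 8 and B >= 10}; surviving tuples: {(m, 9, 23, 12, 10)}
π[E, D]: project onto (E, D) → {(9, 23)}
Apply σ_{D < 38}; surviving tuples: {(27, 16), (32, 13), (32, 19), (32, 27), (4, 12)}
Union: {(9, 23)} with {(27, 16), (32, 13), (32, 19), (32, 27), (4, 12)} → {(27, 16), (32, 13), (32, 19), (32, 27), (4, 12), (9, 23)}
π[E]: project onto (E) (2 duplicate(s) eliminated) → {27, 32, 4, 9}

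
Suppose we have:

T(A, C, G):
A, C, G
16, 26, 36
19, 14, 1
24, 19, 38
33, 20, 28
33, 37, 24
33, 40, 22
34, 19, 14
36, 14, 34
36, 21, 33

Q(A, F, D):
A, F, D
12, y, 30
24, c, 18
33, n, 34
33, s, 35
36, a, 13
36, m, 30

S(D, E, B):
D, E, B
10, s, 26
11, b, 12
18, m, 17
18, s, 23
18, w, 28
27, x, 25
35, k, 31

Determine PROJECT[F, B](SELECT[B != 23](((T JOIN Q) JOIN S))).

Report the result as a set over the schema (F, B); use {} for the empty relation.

{(c, 17), (c, 28), (s, 31)}

Joining T and Q on A yields {(24, 19, 38, c, 18), (33, 20, 28, n, 34), (33, 20, 28, s, 35), (33, 37, 24, n, 34), (33, 37, 24, s, 35), (33, 40, 22, n, 34), (33, 40, 22, s, 35), (36, 14, 34, a, 13), (36, 14, 34, m, 30), (36, 21, 33, a, 13), (36, 21, 33, m, 30)}.
Joining (T JOIN Q) and S on D yields {(24, 19, 38, c, 18, m, 17), (24, 19, 38, c, 18, s, 23), (24, 19, 38, c, 18, w, 28), (33, 20, 28, s, 35, k, 31), (33, 37, 24, s, 35, k, 31), (33, 40, 22, s, 35, k, 31)}.
Apply σ_{B != 23}; surviving tuples: {(24, 19, 38, c, 18, m, 17), (24, 19, 38, c, 18, w, 28), (33, 20, 28, s, 35, k, 31), (33, 37, 24, s, 35, k, 31), (33, 40, 22, s, 35, k, 31)}
π[F, B]: project onto (F, B) (2 duplicate(s) eliminated) → {(c, 17), (c, 28), (s, 31)}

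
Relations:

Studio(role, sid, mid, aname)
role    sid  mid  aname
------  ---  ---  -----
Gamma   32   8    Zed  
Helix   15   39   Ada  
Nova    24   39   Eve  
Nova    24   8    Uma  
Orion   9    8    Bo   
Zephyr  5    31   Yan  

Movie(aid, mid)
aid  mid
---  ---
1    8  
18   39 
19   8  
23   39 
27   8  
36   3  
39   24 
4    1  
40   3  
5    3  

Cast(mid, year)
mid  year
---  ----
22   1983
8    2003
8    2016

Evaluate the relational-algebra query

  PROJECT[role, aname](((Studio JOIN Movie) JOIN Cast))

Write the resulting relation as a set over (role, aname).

Joining Studio and Movie on mid yields {(Gamma, 32, 8, Zed, 1), (Gamma, 32, 8, Zed, 19), (Gamma, 32, 8, Zed, 27), (Helix, 15, 39, Ada, 18), (Helix, 15, 39, Ada, 23), (Nova, 24, 39, Eve, 18), (Nova, 24, 39, Eve, 23), (Nova, 24, 8, Uma, 1), (Nova, 24, 8, Uma, 19), (Nova, 24, 8, Uma, 27), (Orion, 9, 8, Bo, 1), (Orion, 9, 8, Bo, 19), (Orion, 9, 8, Bo, 27)}.
Joining (Studio JOIN Movie) and Cast on mid yields {(Gamma, 32, 8, Zed, 1, 2003), (Gamma, 32, 8, Zed, 1, 2016), (Gamma, 32, 8, Zed, 19, 2003), (Gamma, 32, 8, Zed, 19, 2016), (Gamma, 32, 8, Zed, 27, 2003), (Gamma, 32, 8, Zed, 27, 2016), (Nova, 24, 8, Uma, 1, 2003), (Nova, 24, 8, Uma, 1, 2016), (Nova, 24, 8, Uma, 19, 2003), (Nova, 24, 8, Uma, 19, 2016), (Nova, 24, 8, Uma, 27, 2003), (Nova, 24, 8, Uma, 27, 2016), (Orion, 9, 8, Bo, 1, 2003), (Orion, 9, 8, Bo, 1, 2016), (Orion, 9, 8, Bo, 19, 2003), (Orion, 9, 8, Bo, 19, 2016), (Orion, 9, 8, Bo, 27, 2003), (Orion, 9, 8, Bo, 27, 2016)}.
π[role, aname]: project onto (role, aname) (15 duplicate(s) eliminated) → {(Gamma, Zed), (Nova, Uma), (Orion, Bo)}

{(Gamma, Zed), (Nova, Uma), (Orion, Bo)}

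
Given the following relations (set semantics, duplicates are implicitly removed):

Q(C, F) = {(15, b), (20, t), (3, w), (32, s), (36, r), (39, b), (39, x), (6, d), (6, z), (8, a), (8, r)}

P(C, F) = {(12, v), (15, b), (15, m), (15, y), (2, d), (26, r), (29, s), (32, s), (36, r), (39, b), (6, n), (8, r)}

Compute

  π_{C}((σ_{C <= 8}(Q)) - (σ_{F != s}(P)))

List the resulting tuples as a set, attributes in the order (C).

Filtering on C <= 8 leaves {(3, w), (6, d), (6, z), (8, a), (8, r)}.
Filtering on F != s leaves {(12, v), (15, b), (15, m), (15, y), (2, d), (26, r), (36, r), (39, b), (6, n), (8, r)}.
Set difference of the two operands is {(3, w), (6, d), (6, z), (8, a)}.
Projecting to C (1 duplicate(s) eliminated): {3, 6, 8}

{3, 6, 8}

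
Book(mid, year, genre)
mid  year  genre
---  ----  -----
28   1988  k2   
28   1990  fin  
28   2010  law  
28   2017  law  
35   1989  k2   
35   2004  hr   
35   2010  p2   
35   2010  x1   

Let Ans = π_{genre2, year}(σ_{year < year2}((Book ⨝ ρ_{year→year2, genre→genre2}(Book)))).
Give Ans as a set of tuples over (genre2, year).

{(fin, 1988), (hr, 1989), (law, 1988), (law, 1990), (law, 2010), (p2, 1989), (p2, 2004), (x1, 1989), (x1, 2004)}

ρ[year→year2, genre→genre2]: schema becomes (mid, year2, genre2); tuples unchanged.
Book ⋈ ρ_{year→year2, genre→genre2}(Book) (natural join on mid): {(28, 1988, k2, 1988, k2), (28, 1988, k2, 1990, fin), (28, 1988, k2, 2010, law), (28, 1988, k2, 2017, law), (28, 1990, fin, 1988, k2), (28, 1990, fin, 1990, fin), (28, 1990, fin, 2010, law), (28, 1990, fin, 2017, law), (28, 2010, law, 1988, k2), (28, 2010, law, 1990, fin), (28, 2010, law, 2010, law), (28, 2010, law, 2017, law), (28, 2017, law, 1988, k2), (28, 2017, law, 1990, fin), (28, 2017, law, 2010, law), (28, 2017, law, 2017, law), (35, 1989, k2, 1989, k2), (35, 1989, k2, 2004, hr), (35, 1989, k2, 2010, p2), (35, 1989, k2, 2010, x1), (35, 2004, hr, 1989, k2), (35, 2004, hr, 2004, hr), (35, 2004, hr, 2010, p2), (35, 2004, hr, 2010, x1), (35, 2010, p2, 1989, k2), (35, 2010, p2, 2004, hr), (35, 2010, p2, 2010, p2), (35, 2010, p2, 2010, x1), (35, 2010, x1, 1989, k2), (35, 2010, x1, 2004, hr), (35, 2010, x1, 2010, p2), (35, 2010, x1, 2010, x1)}
σ[year < year2]: keep tuples satisfying year < year2 → {(28, 1988, k2, 1990, fin), (28, 1988, k2, 2010, law), (28, 1988, k2, 2017, law), (28, 1990, fin, 2010, law), (28, 1990, fin, 2017, law), (28, 2010, law, 2017, law), (35, 1989, k2, 2004, hr), (35, 1989, k2, 2010, p2), (35, 1989, k2, 2010, x1), (35, 2004, hr, 2010, p2), (35, 2004, hr, 2010, x1)}
Projecting to genre2, year (2 duplicate(s) eliminated): {(fin, 1988), (hr, 1989), (law, 1988), (law, 1990), (law, 2010), (p2, 1989), (p2, 2004), (x1, 1989), (x1, 2004)}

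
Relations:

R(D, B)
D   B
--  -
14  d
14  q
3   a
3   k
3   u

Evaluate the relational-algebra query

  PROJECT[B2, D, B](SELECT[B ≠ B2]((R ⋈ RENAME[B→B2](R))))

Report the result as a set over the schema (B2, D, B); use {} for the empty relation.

ρ[B→B2]: schema becomes (D, B2); tuples unchanged.
R ⋈ RENAME[B→B2](R) (natural join on D): {(14, d, d), (14, d, q), (14, q, d), (14, q, q), (3, a, a), (3, a, k), (3, a, u), (3, k, a), (3, k, k), (3, k, u), (3, u, a), (3, u, k), (3, u, u)}
Selection B ≠ B2: {(14, d, q), (14, q, d), (3, a, k), (3, a, u), (3, k, a), (3, k, u), (3, u, a), (3, u, k)}
Keep only column(s) B2, D, B: {(a, 3, k), (a, 3, u), (d, 14, q), (k, 3, a), (k, 3, u), (q, 14, d), (u, 3, a), (u, 3, k)}

{(a, 3, k), (a, 3, u), (d, 14, q), (k, 3, a), (k, 3, u), (q, 14, d), (u, 3, a), (u, 3, k)}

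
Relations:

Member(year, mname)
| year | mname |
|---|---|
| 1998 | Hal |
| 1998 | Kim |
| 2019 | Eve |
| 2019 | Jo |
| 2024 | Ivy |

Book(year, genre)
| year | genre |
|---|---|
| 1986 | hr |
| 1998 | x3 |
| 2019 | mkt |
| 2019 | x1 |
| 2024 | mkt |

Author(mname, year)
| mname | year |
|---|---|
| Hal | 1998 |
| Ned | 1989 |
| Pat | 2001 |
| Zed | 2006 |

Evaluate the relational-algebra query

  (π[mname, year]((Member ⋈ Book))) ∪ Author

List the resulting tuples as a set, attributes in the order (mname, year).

{(Eve, 2019), (Hal, 1998), (Ivy, 2024), (Jo, 2019), (Kim, 1998), (Ned, 1989), (Pat, 2001), (Zed, 2006)}

Natural join on year: {(1998, Hal, x3), (1998, Kim, x3), (2019, Eve, mkt), (2019, Eve, x1), (2019, Jo, mkt), (2019, Jo, x1), (2024, Ivy, mkt)}
π[mname, year]: project onto (mname, year) (2 duplicate(s) eliminated) → {(Eve, 2019), (Hal, 1998), (Ivy, 2024), (Jo, 2019), (Kim, 1998)}
Union: {(Eve, 2019), (Hal, 1998), (Ivy, 2024), (Jo, 2019), (Kim, 1998)} with {(Hal, 1998), (Ned, 1989), (Pat, 2001), (Zed, 2006)} → {(Eve, 2019), (Hal, 1998), (Ivy, 2024), (Jo, 2019), (Kim, 1998), (Ned, 1989), (Pat, 2001), (Zed, 2006)}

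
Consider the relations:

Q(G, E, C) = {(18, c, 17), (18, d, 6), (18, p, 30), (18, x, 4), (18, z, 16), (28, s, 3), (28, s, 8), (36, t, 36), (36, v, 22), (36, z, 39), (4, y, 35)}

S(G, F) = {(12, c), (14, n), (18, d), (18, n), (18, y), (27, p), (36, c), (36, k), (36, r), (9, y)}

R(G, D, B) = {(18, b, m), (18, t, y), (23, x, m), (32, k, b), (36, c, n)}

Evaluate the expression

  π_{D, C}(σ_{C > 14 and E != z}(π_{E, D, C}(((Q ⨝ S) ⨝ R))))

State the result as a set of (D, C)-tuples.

{(b, 17), (b, 30), (c, 22), (c, 36), (t, 17), (t, 30)}

Natural join on G: {(18, c, 17, d), (18, c, 17, n), (18, c, 17, y), (18, d, 6, d), (18, d, 6, n), (18, d, 6, y), (18, p, 30, d), (18, p, 30, n), (18, p, 30, y), (18, x, 4, d), (18, x, 4, n), (18, x, 4, y), (18, z, 16, d), (18, z, 16, n), (18, z, 16, y), (36, t, 36, c), (36, t, 36, k), (36, t, 36, r), (36, v, 22, c), (36, v, 22, k), (36, v, 22, r), (36, z, 39, c), (36, z, 39, k), (36, z, 39, r)}
Natural join on G: {(18, c, 17, d, b, m), (18, c, 17, d, t, y), (18, c, 17, n, b, m), (18, c, 17, n, t, y), (18, c, 17, y, b, m), (18, c, 17, y, t, y), (18, d, 6, d, b, m), (18, d, 6, d, t, y), (18, d, 6, n, b, m), (18, d, 6, n, t, y), (18, d, 6, y, b, m), (18, d, 6, y, t, y), (18, p, 30, d, b, m), (18, p, 30, d, t, y), (18, p, 30, n, b, m), (18, p, 30, n, t, y), (18, p, 30, y, b, m), (18, p, 30, y, t, y), (18, x, 4, d, b, m), (18, x, 4, d, t, y), (18, x, 4, n, b, m), (18, x, 4, n, t, y), (18, x, 4, y, b, m), (18, x, 4, y, t, y), (18, z, 16, d, b, m), (18, z, 16, d, t, y), (18, z, 16, n, b, m), (18, z, 16, n, t, y), (18, z, 16, y, b, m), (18, z, 16, y, t, y), (36, t, 36, c, c, n), (36, t, 36, k, c, n), (36, t, 36, r, c, n), (36, v, 22, c, c, n), (36, v, 22, k, c, n), (36, v, 22, r, c, n), (36, z, 39, c, c, n), (36, z, 39, k, c, n), (36, z, 39, r, c, n)}
π[E, D, C]: project onto (E, D, C) (26 duplicate(s) eliminated) → {(c, b, 17), (c, t, 17), (d, b, 6), (d, t, 6), (p, b, 30), (p, t, 30), (t, c, 36), (v, c, 22), (x, b, 4), (x, t, 4), (z, b, 16), (z, c, 39), (z, t, 16)}
Filtering on C > 14 and E != z leaves {(c, b, 17), (c, t, 17), (p, b, 30), (p, t, 30), (t, c, 36), (v, c, 22)}.
π[D, C]: project onto (D, C) → {(b, 17), (b, 30), (c, 22), (c, 36), (t, 17), (t, 30)}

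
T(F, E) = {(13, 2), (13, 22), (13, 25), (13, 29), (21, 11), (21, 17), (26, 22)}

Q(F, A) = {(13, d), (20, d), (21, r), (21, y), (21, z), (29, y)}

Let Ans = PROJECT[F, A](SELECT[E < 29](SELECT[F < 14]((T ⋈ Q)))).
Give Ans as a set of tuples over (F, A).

{(13, d)}

Joining T and Q on F yields {(13, 2, d), (13, 22, d), (13, 25, d), (13, 29, d), (21, 11, r), (21, 11, y), (21, 11, z), (21, 17, r), (21, 17, y), (21, 17, z)}.
Selection F < 14: {(13, 2, d), (13, 22, d), (13, 25, d), (13, 29, d)}
Selection E < 29: {(13, 2, d), (13, 22, d), (13, 25, d)}
π[F, A]: project onto (F, A) (2 duplicate(s) eliminated) → {(13, d)}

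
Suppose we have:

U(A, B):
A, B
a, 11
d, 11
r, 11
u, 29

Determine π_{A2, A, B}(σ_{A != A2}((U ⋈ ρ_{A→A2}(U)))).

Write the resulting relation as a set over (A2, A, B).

ρ[A→A2]: schema becomes (A2, B); tuples unchanged.
Natural join on B: {(a, 11, a), (a, 11, d), (a, 11, r), (d, 11, a), (d, 11, d), (d, 11, r), (r, 11, a), (r, 11, d), (r, 11, r), (u, 29, u)}
Filtering on A != A2 leaves {(a, 11, d), (a, 11, r), (d, 11, a), (d, 11, r), (r, 11, a), (r, 11, d)}.
π_{A2, A, B} gives {(a, d, 11), (a, r, 11), (d, a, 11), (d, r, 11), (r, a, 11), (r, d, 11)}.

{(a, d, 11), (a, r, 11), (d, a, 11), (d, r, 11), (r, a, 11), (r, d, 11)}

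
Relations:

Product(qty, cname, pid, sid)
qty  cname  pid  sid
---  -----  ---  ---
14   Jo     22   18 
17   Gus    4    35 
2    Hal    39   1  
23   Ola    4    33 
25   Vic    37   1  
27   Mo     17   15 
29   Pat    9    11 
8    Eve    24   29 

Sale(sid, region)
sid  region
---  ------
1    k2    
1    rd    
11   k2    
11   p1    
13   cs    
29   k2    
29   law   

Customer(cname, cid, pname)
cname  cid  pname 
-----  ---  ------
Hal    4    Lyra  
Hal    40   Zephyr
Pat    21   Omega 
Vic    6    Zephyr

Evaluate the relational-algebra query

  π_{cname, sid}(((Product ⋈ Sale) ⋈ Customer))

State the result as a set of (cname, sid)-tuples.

Product ⋈ Sale (natural join on sid): {(2, Hal, 39, 1, k2), (2, Hal, 39, 1, rd), (25, Vic, 37, 1, k2), (25, Vic, 37, 1, rd), (29, Pat, 9, 11, k2), (29, Pat, 9, 11, p1), (8, Eve, 24, 29, k2), (8, Eve, 24, 29, law)}
(Product ⋈ Sale) ⋈ Customer (natural join on cname): {(2, Hal, 39, 1, k2, 4, Lyra), (2, Hal, 39, 1, k2, 40, Zephyr), (2, Hal, 39, 1, rd, 4, Lyra), (2, Hal, 39, 1, rd, 40, Zephyr), (25, Vic, 37, 1, k2, 6, Zephyr), (25, Vic, 37, 1, rd, 6, Zephyr), (29, Pat, 9, 11, k2, 21, Omega), (29, Pat, 9, 11, p1, 21, Omega)}
π_{cname, sid} gives {(Hal, 1), (Pat, 11), (Vic, 1)} (5 duplicate(s) eliminated).

{(Hal, 1), (Pat, 11), (Vic, 1)}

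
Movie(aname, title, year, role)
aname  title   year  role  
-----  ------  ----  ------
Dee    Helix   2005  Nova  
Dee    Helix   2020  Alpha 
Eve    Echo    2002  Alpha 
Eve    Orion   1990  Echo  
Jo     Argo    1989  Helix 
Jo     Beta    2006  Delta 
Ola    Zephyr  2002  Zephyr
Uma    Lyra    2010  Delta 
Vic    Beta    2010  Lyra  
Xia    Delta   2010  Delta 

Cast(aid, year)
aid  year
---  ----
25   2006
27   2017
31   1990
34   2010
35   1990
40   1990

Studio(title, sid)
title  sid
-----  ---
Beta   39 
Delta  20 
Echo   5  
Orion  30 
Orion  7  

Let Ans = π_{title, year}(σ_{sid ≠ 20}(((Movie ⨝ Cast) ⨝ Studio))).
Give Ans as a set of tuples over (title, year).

{(Beta, 2006), (Beta, 2010), (Orion, 1990)}

Movie ⋈ Cast (natural join on year): {(Eve, Orion, 1990, Echo, 31), (Eve, Orion, 1990, Echo, 35), (Eve, Orion, 1990, Echo, 40), (Jo, Beta, 2006, Delta, 25), (Uma, Lyra, 2010, Delta, 34), (Vic, Beta, 2010, Lyra, 34), (Xia, Delta, 2010, Delta, 34)}
(Movie ⨝ Cast) ⋈ Studio (natural join on title): {(Eve, Orion, 1990, Echo, 31, 30), (Eve, Orion, 1990, Echo, 31, 7), (Eve, Orion, 1990, Echo, 35, 30), (Eve, Orion, 1990, Echo, 35, 7), (Eve, Orion, 1990, Echo, 40, 30), (Eve, Orion, 1990, Echo, 40, 7), (Jo, Beta, 2006, Delta, 25, 39), (Vic, Beta, 2010, Lyra, 34, 39), (Xia, Delta, 2010, Delta, 34, 20)}
Selection sid ≠ 20: {(Eve, Orion, 1990, Echo, 31, 30), (Eve, Orion, 1990, Echo, 31, 7), (Eve, Orion, 1990, Echo, 35, 30), (Eve, Orion, 1990, Echo, 35, 7), (Eve, Orion, 1990, Echo, 40, 30), (Eve, Orion, 1990, Echo, 40, 7), (Jo, Beta, 2006, Delta, 25, 39), (Vic, Beta, 2010, Lyra, 34, 39)}
Keep only column(s) title, year (5 duplicate(s) eliminated): {(Beta, 2006), (Beta, 2010), (Orion, 1990)}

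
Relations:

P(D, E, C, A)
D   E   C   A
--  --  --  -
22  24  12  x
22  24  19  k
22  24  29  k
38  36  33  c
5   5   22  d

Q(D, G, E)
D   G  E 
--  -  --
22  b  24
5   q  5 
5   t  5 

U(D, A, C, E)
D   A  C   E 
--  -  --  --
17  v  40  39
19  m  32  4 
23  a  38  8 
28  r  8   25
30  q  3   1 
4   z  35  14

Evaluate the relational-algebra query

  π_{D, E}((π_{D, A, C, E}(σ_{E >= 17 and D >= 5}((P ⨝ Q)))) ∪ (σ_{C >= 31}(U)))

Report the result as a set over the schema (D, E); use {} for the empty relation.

{(17, 39), (19, 4), (22, 24), (23, 8), (4, 14)}

P ⋈ Q (natural join on D, E): {(22, 24, 12, x, b), (22, 24, 19, k, b), (22, 24, 29, k, b), (5, 5, 22, d, q), (5, 5, 22, d, t)}
Apply σ_{E >= 17 and D >= 5}; surviving tuples: {(22, 24, 12, x, b), (22, 24, 19, k, b), (22, 24, 29, k, b)}
π[D, A, C, E]: project onto (D, A, C, E) → {(22, k, 19, 24), (22, k, 29, 24), (22, x, 12, 24)}
Apply σ_{C >= 31}; surviving tuples: {(17, v, 40, 39), (19, m, 32, 4), (23, a, 38, 8), (4, z, 35, 14)}
Taking the union: {(17, v, 40, 39), (19, m, 32, 4), (22, k, 19, 24), (22, k, 29, 24), (22, x, 12, 24), (23, a, 38, 8), (4, z, 35, 14)}
π[D, E]: project onto (D, E) (2 duplicate(s) eliminated) → {(17, 39), (19, 4), (22, 24), (23, 8), (4, 14)}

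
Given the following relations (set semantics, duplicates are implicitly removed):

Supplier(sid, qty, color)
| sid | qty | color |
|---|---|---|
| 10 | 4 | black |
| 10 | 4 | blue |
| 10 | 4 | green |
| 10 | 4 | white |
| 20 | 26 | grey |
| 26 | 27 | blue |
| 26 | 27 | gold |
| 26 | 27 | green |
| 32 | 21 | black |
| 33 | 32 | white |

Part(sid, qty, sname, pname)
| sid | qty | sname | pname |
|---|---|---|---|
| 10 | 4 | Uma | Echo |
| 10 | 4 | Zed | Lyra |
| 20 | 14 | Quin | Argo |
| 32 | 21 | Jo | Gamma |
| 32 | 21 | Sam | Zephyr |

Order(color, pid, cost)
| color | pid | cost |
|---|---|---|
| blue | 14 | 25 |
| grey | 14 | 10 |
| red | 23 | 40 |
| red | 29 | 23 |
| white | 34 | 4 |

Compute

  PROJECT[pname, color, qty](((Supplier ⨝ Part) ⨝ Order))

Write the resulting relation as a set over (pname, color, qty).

Natural join on sid, qty: {(10, 4, black, Uma, Echo), (10, 4, black, Zed, Lyra), (10, 4, blue, Uma, Echo), (10, 4, blue, Zed, Lyra), (10, 4, green, Uma, Echo), (10, 4, green, Zed, Lyra), (10, 4, white, Uma, Echo), (10, 4, white, Zed, Lyra), (32, 21, black, Jo, Gamma), (32, 21, black, Sam, Zephyr)}
Natural join on color: {(10, 4, blue, Uma, Echo, 14, 25), (10, 4, blue, Zed, Lyra, 14, 25), (10, 4, white, Uma, Echo, 34, 4), (10, 4, white, Zed, Lyra, 34, 4)}
π[pname, color, qty]: project onto (pname, color, qty) → {(Echo, blue, 4), (Echo, white, 4), (Lyra, blue, 4), (Lyra, white, 4)}

{(Echo, blue, 4), (Echo, white, 4), (Lyra, blue, 4), (Lyra, white, 4)}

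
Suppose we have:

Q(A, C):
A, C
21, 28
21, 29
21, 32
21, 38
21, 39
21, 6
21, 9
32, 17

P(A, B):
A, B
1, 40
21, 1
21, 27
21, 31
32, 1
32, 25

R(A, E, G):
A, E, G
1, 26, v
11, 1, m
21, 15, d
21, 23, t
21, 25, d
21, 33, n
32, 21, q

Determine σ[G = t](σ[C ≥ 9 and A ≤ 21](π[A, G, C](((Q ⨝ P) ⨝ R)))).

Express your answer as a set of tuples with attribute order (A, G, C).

{(21, t, 28), (21, t, 29), (21, t, 32), (21, t, 38), (21, t, 39), (21, t, 9)}

Q ⋈ P (natural join on A): {(21, 28, 1), (21, 28, 27), (21, 28, 31), (21, 29, 1), (21, 29, 27), (21, 29, 31), (21, 32, 1), (21, 32, 27), (21, 32, 31), (21, 38, 1), (21, 38, 27), (21, 38, 31), (21, 39, 1), (21, 39, 27), (21, 39, 31), (21, 6, 1), (21, 6, 27), (21, 6, 31), (21, 9, 1), (21, 9, 27), (21, 9, 31), (32, 17, 1), (32, 17, 25)}
(Q ⨝ P) ⋈ R (natural join on A): {(21, 28, 1, 15, d), (21, 28, 1, 23, t), (21, 28, 1, 25, d), (21, 28, 1, 33, n), (21, 28, 27, 15, d), (21, 28, 27, 23, t), (21, 28, 27, 25, d), (21, 28, 27, 33, n), (21, 28, 31, 15, d), (21, 28, 31, 23, t), (21, 28, 31, 25, d), (21, 28, 31, 33, n), (21, 29, 1, 15, d), (21, 29, 1, 23, t), (21, 29, 1, 25, d), (21, 29, 1, 33, n), (21, 29, 27, 15, d), (21, 29, 27, 23, t), (21, 29, 27, 25, d), (21, 29, 27, 33, n), (21, 29, 31, 15, d), (21, 29, 31, 23, t), (21, 29, 31, 25, d), (21, 29, 31, 33, n), (21, 32, 1, 15, d), (21, 32, 1, 23, t), (21, 32, 1, 25, d), (21, 32, 1, 33, n), (21, 32, 27, 15, d), (21, 32, 27, 23, t), (21, 32, 27, 25, d), (21, 32, 27, 33, n), (21, 32, 31, 15, d), (21, 32, 31, 23, t), (21, 32, 31, 25, d), (21, 32, 31, 33, n), (21, 38, 1, 15, d), (21, 38, 1, 23, t), (21, 38, 1, 25, d), (21, 38, 1, 33, n), (21, 38, 27, 15, d), (21, 38, 27, 23, t), (21, 38, 27, 25, d), (21, 38, 27, 33, n), (21, 38, 31, 15, d), (21, 38, 31, 23, t), (21, 38, 31, 25, d), (21, 38, 31, 33, n), (21, 39, 1, 15, d), (21, 39, 1, 23, t), (21, 39, 1, 25, d), (21, 39, 1, 33, n), (21, 39, 27, 15, d), (21, 39, 27, 23, t), (21, 39, 27, 25, d), (21, 39, 27, 33, n), (21, 39, 31, 15, d), (21, 39, 31, 23, t), (21, 39, 31, 25, d), (21, 39, 31, 33, n), (21, 6, 1, 15, d), (21, 6, 1, 23, t), (21, 6, 1, 25, d), (21, 6, 1, 33, n), (21, 6, 27, 15, d), (21, 6, 27, 23, t), (21, 6, 27, 25, d), (21, 6, 27, 33, n), (21, 6, 31, 15, d), (21, 6, 31, 23, t), (21, 6, 31, 25, d), (21, 6, 31, 33, n), (21, 9, 1, 15, d), (21, 9, 1, 23, t), (21, 9, 1, 25, d), (21, 9, 1, 33, n), (21, 9, 27, 15, d), (21, 9, 27, 23, t), (21, 9, 27, 25, d), (21, 9, 27, 33, n), (21, 9, 31, 15, d), (21, 9, 31, 23, t), (21, 9, 31, 25, d), (21, 9, 31, 33, n), (32, 17, 1, 21, q), (32, 17, 25, 21, q)}
Projecting to A, G, C (64 duplicate(s) eliminated): {(21, d, 28), (21, d, 29), (21, d, 32), (21, d, 38), (21, d, 39), (21, d, 6), (21, d, 9), (21, n, 28), (21, n, 29), (21, n, 32), (21, n, 38), (21, n, 39), (21, n, 6), (21, n, 9), (21, t, 28), (21, t, 29), (21, t, 32), (21, t, 38), (21, t, 39), (21, t, 6), (21, t, 9), (32, q, 17)}
Selection C ≥ 9 and A ≤ 21: {(21, d, 28), (21, d, 29), (21, d, 32), (21, d, 38), (21, d, 39), (21, d, 9), (21, n, 28), (21, n, 29), (21, n, 32), (21, n, 38), (21, n, 39), (21, n, 9), (21, t, 28), (21, t, 29), (21, t, 32), (21, t, 38), (21, t, 39), (21, t, 9)}
Selection G = t: {(21, t, 28), (21, t, 29), (21, t, 32), (21, t, 38), (21, t, 39), (21, t, 9)}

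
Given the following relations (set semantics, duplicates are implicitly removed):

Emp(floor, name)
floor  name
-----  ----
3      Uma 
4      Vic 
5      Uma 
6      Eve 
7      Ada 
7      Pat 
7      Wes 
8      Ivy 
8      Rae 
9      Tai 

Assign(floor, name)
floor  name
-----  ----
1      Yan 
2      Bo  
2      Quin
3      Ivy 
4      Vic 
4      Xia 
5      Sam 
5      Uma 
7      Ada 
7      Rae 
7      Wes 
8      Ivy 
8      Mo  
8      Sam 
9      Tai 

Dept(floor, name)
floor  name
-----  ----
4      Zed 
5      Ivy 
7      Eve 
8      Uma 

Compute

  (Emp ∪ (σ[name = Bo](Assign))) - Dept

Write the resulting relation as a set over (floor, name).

{(2, Bo), (3, Uma), (4, Vic), (5, Uma), (6, Eve), (7, Ada), (7, Pat), (7, Wes), (8, Ivy), (8, Rae), (9, Tai)}

Filtering on name = Bo leaves {(2, Bo)}.
Union: {(3, Uma), (4, Vic), (5, Uma), (6, Eve), (7, Ada), (7, Pat), (7, Wes), (8, Ivy), (8, Rae), (9, Tai)} with {(2, Bo)} → {(2, Bo), (3, Uma), (4, Vic), (5, Uma), (6, Eve), (7, Ada), (7, Pat), (7, Wes), (8, Ivy), (8, Rae), (9, Tai)}
Difference: {(2, Bo), (3, Uma), (4, Vic), (5, Uma), (6, Eve), (7, Ada), (7, Pat), (7, Wes), (8, Ivy), (8, Rae), (9, Tai)} with {(4, Zed), (5, Ivy), (7, Eve), (8, Uma)} → {(2, Bo), (3, Uma), (4, Vic), (5, Uma), (6, Eve), (7, Ada), (7, Pat), (7, Wes), (8, Ivy), (8, Rae), (9, Tai)}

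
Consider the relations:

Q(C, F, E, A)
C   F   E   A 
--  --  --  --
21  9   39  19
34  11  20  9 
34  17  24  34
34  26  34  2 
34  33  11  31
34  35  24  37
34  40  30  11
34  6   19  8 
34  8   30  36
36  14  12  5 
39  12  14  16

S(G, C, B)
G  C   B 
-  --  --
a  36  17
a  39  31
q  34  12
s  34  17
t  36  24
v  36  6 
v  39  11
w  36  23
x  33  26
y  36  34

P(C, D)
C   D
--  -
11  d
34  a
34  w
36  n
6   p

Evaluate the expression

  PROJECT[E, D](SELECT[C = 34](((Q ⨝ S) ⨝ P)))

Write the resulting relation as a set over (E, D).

{(11, a), (11, w), (19, a), (19, w), (20, a), (20, w), (24, a), (24, w), (30, a), (30, w), (34, a), (34, w)}

Q ⋈ S (natural join on C): {(34, 11, 20, 9, q, 12), (34, 11, 20, 9, s, 17), (34, 17, 24, 34, q, 12), (34, 17, 24, 34, s, 17), (34, 26, 34, 2, q, 12), (34, 26, 34, 2, s, 17), (34, 33, 11, 31, q, 12), (34, 33, 11, 31, s, 17), (34, 35, 24, 37, q, 12), (34, 35, 24, 37, s, 17), (34, 40, 30, 11, q, 12), (34, 40, 30, 11, s, 17), (34, 6, 19, 8, q, 12), (34, 6, 19, 8, s, 17), (34, 8, 30, 36, q, 12), (34, 8, 30, 36, s, 17), (36, 14, 12, 5, a, 17), (36, 14, 12, 5, t, 24), (36, 14, 12, 5, v, 6), (36, 14, 12, 5, w, 23), (36, 14, 12, 5, y, 34), (39, 12, 14, 16, a, 31), (39, 12, 14, 16, v, 11)}
(Q ⨝ S) ⋈ P (natural join on C): {(34, 11, 20, 9, q, 12, a), (34, 11, 20, 9, q, 12, w), (34, 11, 20, 9, s, 17, a), (34, 11, 20, 9, s, 17, w), (34, 17, 24, 34, q, 12, a), (34, 17, 24, 34, q, 12, w), (34, 17, 24, 34, s, 17, a), (34, 17, 24, 34, s, 17, w), (34, 26, 34, 2, q, 12, a), (34, 26, 34, 2, q, 12, w), (34, 26, 34, 2, s, 17, a), (34, 26, 34, 2, s, 17, w), (34, 33, 11, 31, q, 12, a), (34, 33, 11, 31, q, 12, w), (34, 33, 11, 31, s, 17, a), (34, 33, 11, 31, s, 17, w), (34, 35, 24, 37, q, 12, a), (34, 35, 24, 37, q, 12, w), (34, 35, 24, 37, s, 17, a), (34, 35, 24, 37, s, 17, w), (34, 40, 30, 11, q, 12, a), (34, 40, 30, 11, q, 12, w), (34, 40, 30, 11, s, 17, a), (34, 40, 30, 11, s, 17, w), (34, 6, 19, 8, q, 12, a), (34, 6, 19, 8, q, 12, w), (34, 6, 19, 8, s, 17, a), (34, 6, 19, 8, s, 17, w), (34, 8, 30, 36, q, 12, a), (34, 8, 30, 36, q, 12, w), (34, 8, 30, 36, s, 17, a), (34, 8, 30, 36, s, 17, w), (36, 14, 12, 5, a, 17, n), (36, 14, 12, 5, t, 24, n), (36, 14, 12, 5, v, 6, n), (36, 14, 12, 5, w, 23, n), (36, 14, 12, 5, y, 34, n)}
σ[C = 34]: keep tuples satisfying C = 34 → {(34, 11, 20, 9, q, 12, a), (34, 11, 20, 9, q, 12, w), (34, 11, 20, 9, s, 17, a), (34, 11, 20, 9, s, 17, w), (34, 17, 24, 34, q, 12, a), (34, 17, 24, 34, q, 12, w), (34, 17, 24, 34, s, 17, a), (34, 17, 24, 34, s, 17, w), (34, 26, 34, 2, q, 12, a), (34, 26, 34, 2, q, 12, w), (34, 26, 34, 2, s, 17, a), (34, 26, 34, 2, s, 17, w), (34, 33, 11, 31, q, 12, a), (34, 33, 11, 31, q, 12, w), (34, 33, 11, 31, s, 17, a), (34, 33, 11, 31, s, 17, w), (34, 35, 24, 37, q, 12, a), (34, 35, 24, 37, q, 12, w), (34, 35, 24, 37, s, 17, a), (34, 35, 24, 37, s, 17, w), (34, 40, 30, 11, q, 12, a), (34, 40, 30, 11, q, 12, w), (34, 40, 30, 11, s, 17, a), (34, 40, 30, 11, s, 17, w), (34, 6, 19, 8, q, 12, a), (34, 6, 19, 8, q, 12, w), (34, 6, 19, 8, s, 17, a), (34, 6, 19, 8, s, 17, w), (34, 8, 30, 36, q, 12, a), (34, 8, 30, 36, q, 12, w), (34, 8, 30, 36, s, 17, a), (34, 8, 30, 36, s, 17, w)}
Keep only column(s) E, D (20 duplicate(s) eliminated): {(11, a), (11, w), (19, a), (19, w), (20, a), (20, w), (24, a), (24, w), (30, a), (30, w), (34, a), (34, w)}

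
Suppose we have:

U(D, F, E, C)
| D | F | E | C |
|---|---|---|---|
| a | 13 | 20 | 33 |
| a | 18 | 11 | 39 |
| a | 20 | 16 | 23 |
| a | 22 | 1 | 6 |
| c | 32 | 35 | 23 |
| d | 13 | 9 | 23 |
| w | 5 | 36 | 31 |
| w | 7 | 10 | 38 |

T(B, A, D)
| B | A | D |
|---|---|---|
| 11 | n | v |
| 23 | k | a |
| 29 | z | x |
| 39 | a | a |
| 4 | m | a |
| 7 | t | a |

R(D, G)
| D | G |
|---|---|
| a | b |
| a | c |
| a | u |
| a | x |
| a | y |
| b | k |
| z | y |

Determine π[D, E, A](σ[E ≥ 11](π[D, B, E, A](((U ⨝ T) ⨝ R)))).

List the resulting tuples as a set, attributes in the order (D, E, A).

{(a, 11, a), (a, 11, k), (a, 11, m), (a, 11, t), (a, 16, a), (a, 16, k), (a, 16, m), (a, 16, t), (a, 20, a), (a, 20, k), (a, 20, m), (a, 20, t)}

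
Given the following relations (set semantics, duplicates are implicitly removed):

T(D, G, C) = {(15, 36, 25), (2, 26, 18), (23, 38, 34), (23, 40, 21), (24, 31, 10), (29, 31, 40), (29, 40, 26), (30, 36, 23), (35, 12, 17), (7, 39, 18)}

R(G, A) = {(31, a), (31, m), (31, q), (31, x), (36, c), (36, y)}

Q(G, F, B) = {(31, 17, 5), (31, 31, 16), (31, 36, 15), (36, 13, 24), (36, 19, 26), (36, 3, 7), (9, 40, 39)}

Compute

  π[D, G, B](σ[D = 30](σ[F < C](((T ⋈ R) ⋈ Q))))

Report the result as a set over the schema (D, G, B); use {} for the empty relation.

T ⋈ R (natural join on G): {(15, 36, 25, c), (15, 36, 25, y), (24, 31, 10, a), (24, 31, 10, m), (24, 31, 10, q), (24, 31, 10, x), (29, 31, 40, a), (29, 31, 40, m), (29, 31, 40, q), (29, 31, 40, x), (30, 36, 23, c), (30, 36, 23, y)}
(T ⋈ R) ⋈ Q (natural join on G): {(15, 36, 25, c, 13, 24), (15, 36, 25, c, 19, 26), (15, 36, 25, c, 3, 7), (15, 36, 25, y, 13, 24), (15, 36, 25, y, 19, 26), (15, 36, 25, y, 3, 7), (24, 31, 10, a, 17, 5), (24, 31, 10, a, 31, 16), (24, 31, 10, a, 36, 15), (24, 31, 10, m, 17, 5), (24, 31, 10, m, 31, 16), (24, 31, 10, m, 36, 15), (24, 31, 10, q, 17, 5), (24, 31, 10, q, 31, 16), (24, 31, 10, q, 36, 15), (24, 31, 10, x, 17, 5), (24, 31, 10, x, 31, 16), (24, 31, 10, x, 36, 15), (29, 31, 40, a, 17, 5), (29, 31, 40, a, 31, 16), (29, 31, 40, a, 36, 15), (29, 31, 40, m, 17, 5), (29, 31, 40, m, 31, 16), (29, 31, 40, m, 36, 15), (29, 31, 40, q, 17, 5), (29, 31, 40, q, 31, 16), (29, 31, 40, q, 36, 15), (29, 31, 40, x, 17, 5), (29, 31, 40, x, 31, 16), (29, 31, 40, x, 36, 15), (30, 36, 23, c, 13, 24), (30, 36, 23, c, 19, 26), (30, 36, 23, c, 3, 7), (30, 36, 23, y, 13, 24), (30, 36, 23, y, 19, 26), (30, 36, 23, y, 3, 7)}
σ[F < C]: keep tuples satisfying F < C → {(15, 36, 25, c, 13, 24), (15, 36, 25, c, 19, 26), (15, 36, 25, c, 3, 7), (15, 36, 25, y, 13, 24), (15, 36, 25, y, 19, 26), (15, 36, 25, y, 3, 7), (29, 31, 40, a, 17, 5), (29, 31, 40, a, 31, 16), (29, 31, 40, a, 36, 15), (29, 31, 40, m, 17, 5), (29, 31, 40, m, 31, 16), (29, 31, 40, m, 36, 15), (29, 31, 40, q, 17, 5), (29, 31, 40, q, 31, 16), (29, 31, 40, q, 36, 15), (29, 31, 40, x, 17, 5), (29, 31, 40, x, 31, 16), (29, 31, 40, x, 36, 15), (30, 36, 23, c, 13, 24), (30, 36, 23, c, 19, 26), (30, 36, 23, c, 3, 7), (30, 36, 23, y, 13, 24), (30, 36, 23, y, 19, 26), (30, 36, 23, y, 3, 7)}
σ[D = 30]: keep tuples satisfying D = 30 → {(30, 36, 23, c, 13, 24), (30, 36, 23, c, 19, 26), (30, 36, 23, c, 3, 7), (30, 36, 23, y, 13, 24), (30, 36, 23, y, 19, 26), (30, 36, 23, y, 3, 7)}
π[D, G, B]: project onto (D, G, B) (3 duplicate(s) eliminated) → {(30, 36, 24), (30, 36, 26), (30, 36, 7)}

{(30, 36, 24), (30, 36, 26), (30, 36, 7)}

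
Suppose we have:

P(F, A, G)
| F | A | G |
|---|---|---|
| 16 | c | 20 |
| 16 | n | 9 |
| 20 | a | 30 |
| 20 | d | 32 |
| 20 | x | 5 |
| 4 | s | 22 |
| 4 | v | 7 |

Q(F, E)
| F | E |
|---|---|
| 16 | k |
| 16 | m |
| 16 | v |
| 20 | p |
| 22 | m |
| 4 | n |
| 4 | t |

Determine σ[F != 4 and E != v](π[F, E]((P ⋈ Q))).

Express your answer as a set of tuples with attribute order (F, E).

Joining P and Q on F yields {(16, c, 20, k), (16, c, 20, m), (16, c, 20, v), (16, n, 9, k), (16, n, 9, m), (16, n, 9, v), (20, a, 30, p), (20, d, 32, p), (20, x, 5, p), (4, s, 22, n), (4, s, 22, t), (4, v, 7, n), (4, v, 7, t)}.
π[F, E]: project onto (F, E) (7 duplicate(s) eliminated) → {(16, k), (16, m), (16, v), (20, p), (4, n), (4, t)}
σ[F != 4 and E != v]: keep tuples satisfying F != 4 and E != v → {(16, k), (16, m), (20, p)}

{(16, k), (16, m), (20, p)}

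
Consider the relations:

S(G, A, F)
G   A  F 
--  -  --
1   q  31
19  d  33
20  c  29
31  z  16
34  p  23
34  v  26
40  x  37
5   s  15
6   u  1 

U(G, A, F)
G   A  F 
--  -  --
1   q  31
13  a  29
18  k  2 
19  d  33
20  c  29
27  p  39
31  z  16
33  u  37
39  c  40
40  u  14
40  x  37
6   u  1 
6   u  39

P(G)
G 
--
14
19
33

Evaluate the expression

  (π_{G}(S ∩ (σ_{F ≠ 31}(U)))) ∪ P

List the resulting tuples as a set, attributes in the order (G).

{14, 19, 20, 31, 33, 40, 6}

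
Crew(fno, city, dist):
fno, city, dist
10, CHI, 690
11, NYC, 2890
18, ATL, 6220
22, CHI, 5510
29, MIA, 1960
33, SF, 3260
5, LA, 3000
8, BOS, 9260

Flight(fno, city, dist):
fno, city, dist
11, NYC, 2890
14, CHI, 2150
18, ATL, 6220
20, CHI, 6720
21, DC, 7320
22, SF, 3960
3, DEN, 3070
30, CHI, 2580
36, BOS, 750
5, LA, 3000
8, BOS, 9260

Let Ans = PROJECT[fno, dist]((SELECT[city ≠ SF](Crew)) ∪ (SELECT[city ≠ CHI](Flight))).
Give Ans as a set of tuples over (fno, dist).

{(10, 690), (11, 2890), (18, 6220), (21, 7320), (22, 3960), (22, 5510), (29, 1960), (3, 3070), (36, 750), (5, 3000), (8, 9260)}

Apply σ_{city ≠ SF}; surviving tuples: {(10, CHI, 690), (11, NYC, 2890), (18, ATL, 6220), (22, CHI, 5510), (29, MIA, 1960), (5, LA, 3000), (8, BOS, 9260)}
Apply σ_{city ≠ CHI}; surviving tuples: {(11, NYC, 2890), (18, ATL, 6220), (21, DC, 7320), (22, SF, 3960), (3, DEN, 3070), (36, BOS, 750), (5, LA, 3000), (8, BOS, 9260)}
Set union of the two operands is {(10, CHI, 690), (11, NYC, 2890), (18, ATL, 6220), (21, DC, 7320), (22, CHI, 5510), (22, SF, 3960), (29, MIA, 1960), (3, DEN, 3070), (36, BOS, 750), (5, LA, 3000), (8, BOS, 9260)}.
π[fno, dist]: project onto (fno, dist) → {(10, 690), (11, 2890), (18, 6220), (21, 7320), (22, 3960), (22, 5510), (29, 1960), (3, 3070), (36, 750), (5, 3000), (8, 9260)}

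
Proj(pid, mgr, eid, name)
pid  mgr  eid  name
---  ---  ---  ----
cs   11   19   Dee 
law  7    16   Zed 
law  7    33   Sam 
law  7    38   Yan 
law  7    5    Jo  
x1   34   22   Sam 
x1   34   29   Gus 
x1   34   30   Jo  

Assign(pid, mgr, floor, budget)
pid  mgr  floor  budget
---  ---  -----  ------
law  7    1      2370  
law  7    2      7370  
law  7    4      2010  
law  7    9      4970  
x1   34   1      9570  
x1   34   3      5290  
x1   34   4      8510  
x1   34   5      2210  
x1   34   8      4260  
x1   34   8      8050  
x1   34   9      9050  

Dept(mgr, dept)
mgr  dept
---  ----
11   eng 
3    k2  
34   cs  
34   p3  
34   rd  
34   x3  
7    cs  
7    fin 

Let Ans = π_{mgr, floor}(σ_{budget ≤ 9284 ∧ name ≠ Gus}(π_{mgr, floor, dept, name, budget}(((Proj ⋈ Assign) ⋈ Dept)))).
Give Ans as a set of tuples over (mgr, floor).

{(34, 3), (34, 4), (34, 5), (34, 8), (34, 9), (7, 1), (7, 2), (7, 4), (7, 9)}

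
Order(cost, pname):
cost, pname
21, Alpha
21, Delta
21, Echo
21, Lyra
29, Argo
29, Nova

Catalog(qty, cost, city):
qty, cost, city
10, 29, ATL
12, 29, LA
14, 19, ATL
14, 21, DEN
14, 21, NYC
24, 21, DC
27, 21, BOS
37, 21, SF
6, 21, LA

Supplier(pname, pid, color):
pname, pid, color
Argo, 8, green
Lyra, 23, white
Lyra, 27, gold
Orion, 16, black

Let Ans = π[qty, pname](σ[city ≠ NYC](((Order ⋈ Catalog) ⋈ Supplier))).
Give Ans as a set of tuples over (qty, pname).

Joining Order and Catalog on cost yields {(21, Alpha, 14, DEN), (21, Alpha, 14, NYC), (21, Alpha, 24, DC), (21, Alpha, 27, BOS), (21, Alpha, 37, SF), (21, Alpha, 6, LA), (21, Delta, 14, DEN), (21, Delta, 14, NYC), (21, Delta, 24, DC), (21, Delta, 27, BOS), (21, Delta, 37, SF), (21, Delta, 6, LA), (21, Echo, 14, DEN), (21, Echo, 14, NYC), (21, Echo, 24, DC), (21, Echo, 27, BOS), (21, Echo, 37, SF), (21, Echo, 6, LA), (21, Lyra, 14, DEN), (21, Lyra, 14, NYC), (21, Lyra, 24, DC), (21, Lyra, 27, BOS), (21, Lyra, 37, SF), (21, Lyra, 6, LA), (29, Argo, 10, ATL), (29, Argo, 12, LA), (29, Nova, 10, ATL), (29, Nova, 12, LA)}.
Joining (Order ⋈ Catalog) and Supplier on pname yields {(21, Lyra, 14, DEN, 23, white), (21, Lyra, 14, DEN, 27, gold), (21, Lyra, 14, NYC, 23, white), (21, Lyra, 14, NYC, 27, gold), (21, Lyra, 24, DC, 23, white), (21, Lyra, 24, DC, 27, gold), (21, Lyra, 27, BOS, 23, white), (21, Lyra, 27, BOS, 27, gold), (21, Lyra, 37, SF, 23, white), (21, Lyra, 37, SF, 27, gold), (21, Lyra, 6, LA, 23, white), (21, Lyra, 6, LA, 27, gold), (29, Argo, 10, ATL, 8, green), (29, Argo, 12, LA, 8, green)}.
Apply σ_{city ≠ NYC}; surviving tuples: {(21, Lyra, 14, DEN, 23, white), (21, Lyra, 14, DEN, 27, gold), (21, Lyra, 24, DC, 23, white), (21, Lyra, 24, DC, 27, gold), (21, Lyra, 27, BOS, 23, white), (21, Lyra, 27, BOS, 27, gold), (21, Lyra, 37, SF, 23, white), (21, Lyra, 37, SF, 27, gold), (21, Lyra, 6, LA, 23, white), (21, Lyra, 6, LA, 27, gold), (29, Argo, 10, ATL, 8, green), (29, Argo, 12, LA, 8, green)}
Keep only column(s) qty, pname (5 duplicate(s) eliminated): {(10, Argo), (12, Argo), (14, Lyra), (24, Lyra), (27, Lyra), (37, Lyra), (6, Lyra)}

{(10, Argo), (12, Argo), (14, Lyra), (24, Lyra), (27, Lyra), (37, Lyra), (6, Lyra)}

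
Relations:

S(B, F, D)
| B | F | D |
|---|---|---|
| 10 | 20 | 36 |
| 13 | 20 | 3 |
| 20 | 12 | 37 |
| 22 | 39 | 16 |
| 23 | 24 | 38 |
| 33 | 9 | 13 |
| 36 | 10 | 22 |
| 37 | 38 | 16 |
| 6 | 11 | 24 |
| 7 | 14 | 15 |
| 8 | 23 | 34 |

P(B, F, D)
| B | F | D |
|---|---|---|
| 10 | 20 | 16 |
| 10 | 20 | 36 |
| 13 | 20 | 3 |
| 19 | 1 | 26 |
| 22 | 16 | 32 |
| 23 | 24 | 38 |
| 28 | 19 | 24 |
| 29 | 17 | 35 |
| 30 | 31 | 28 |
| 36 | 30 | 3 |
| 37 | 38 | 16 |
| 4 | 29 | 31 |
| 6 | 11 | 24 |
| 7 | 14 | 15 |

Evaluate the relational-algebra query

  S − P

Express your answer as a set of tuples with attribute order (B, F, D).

{(20, 12, 37), (22, 39, 16), (33, 9, 13), (36, 10, 22), (8, 23, 34)}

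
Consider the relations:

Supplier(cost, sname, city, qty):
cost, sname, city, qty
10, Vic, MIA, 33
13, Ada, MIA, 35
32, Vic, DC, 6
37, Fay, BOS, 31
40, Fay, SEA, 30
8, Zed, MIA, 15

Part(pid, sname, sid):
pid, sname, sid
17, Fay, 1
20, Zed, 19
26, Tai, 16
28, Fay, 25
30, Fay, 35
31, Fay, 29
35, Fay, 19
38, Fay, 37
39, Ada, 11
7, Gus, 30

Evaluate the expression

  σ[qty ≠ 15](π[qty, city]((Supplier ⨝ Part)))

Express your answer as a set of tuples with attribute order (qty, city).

{(30, SEA), (31, BOS), (35, MIA)}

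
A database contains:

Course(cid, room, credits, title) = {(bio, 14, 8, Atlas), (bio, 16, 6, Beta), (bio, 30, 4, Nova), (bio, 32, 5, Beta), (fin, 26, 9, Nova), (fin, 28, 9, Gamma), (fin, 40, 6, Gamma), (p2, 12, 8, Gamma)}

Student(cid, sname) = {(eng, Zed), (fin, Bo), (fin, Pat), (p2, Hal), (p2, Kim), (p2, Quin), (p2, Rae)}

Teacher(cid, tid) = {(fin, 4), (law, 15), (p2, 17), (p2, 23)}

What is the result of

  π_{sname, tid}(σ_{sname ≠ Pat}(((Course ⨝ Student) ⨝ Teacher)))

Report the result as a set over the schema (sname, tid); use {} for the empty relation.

Natural join on cid: {(fin, 26, 9, Nova, Bo), (fin, 26, 9, Nova, Pat), (fin, 28, 9, Gamma, Bo), (fin, 28, 9, Gamma, Pat), (fin, 40, 6, Gamma, Bo), (fin, 40, 6, Gamma, Pat), (p2, 12, 8, Gamma, Hal), (p2, 12, 8, Gamma, Kim), (p2, 12, 8, Gamma, Quin), (p2, 12, 8, Gamma, Rae)}
Natural join on cid: {(fin, 26, 9, Nova, Bo, 4), (fin, 26, 9, Nova, Pat, 4), (fin, 28, 9, Gamma, Bo, 4), (fin, 28, 9, Gamma, Pat, 4), (fin, 40, 6, Gamma, Bo, 4), (fin, 40, 6, Gamma, Pat, 4), (p2, 12, 8, Gamma, Hal, 17), (p2, 12, 8, Gamma, Hal, 23), (p2, 12, 8, Gamma, Kim, 17), (p2, 12, 8, Gamma, Kim, 23), (p2, 12, 8, Gamma, Quin, 17), (p2, 12, 8, Gamma, Quin, 23), (p2, 12, 8, Gamma, Rae, 17), (p2, 12, 8, Gamma, Rae, 23)}
Filtering on sname ≠ Pat leaves {(fin, 26, 9, Nova, Bo, 4), (fin, 28, 9, Gamma, Bo, 4), (fin, 40, 6, Gamma, Bo, 4), (p2, 12, 8, Gamma, Hal, 17), (p2, 12, 8, Gamma, Hal, 23), (p2, 12, 8, Gamma, Kim, 17), (p2, 12, 8, Gamma, Kim, 23), (p2, 12, 8, Gamma, Quin, 17), (p2, 12, 8, Gamma, Quin, 23), (p2, 12, 8, Gamma, Rae, 17), (p2, 12, 8, Gamma, Rae, 23)}.
π[sname, tid]: project onto (sname, tid) (2 duplicate(s) eliminated) → {(Bo, 4), (Hal, 17), (Hal, 23), (Kim, 17), (Kim, 23), (Quin, 17), (Quin, 23), (Rae, 17), (Rae, 23)}

{(Bo, 4), (Hal, 17), (Hal, 23), (Kim, 17), (Kim, 23), (Quin, 17), (Quin, 23), (Rae, 17), (Rae, 23)}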